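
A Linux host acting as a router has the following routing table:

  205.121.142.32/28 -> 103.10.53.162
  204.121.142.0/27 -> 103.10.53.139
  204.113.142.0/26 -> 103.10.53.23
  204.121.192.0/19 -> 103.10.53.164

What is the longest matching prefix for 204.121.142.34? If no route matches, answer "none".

none

204.121.142.34 is outside every listed prefix and there is no default route.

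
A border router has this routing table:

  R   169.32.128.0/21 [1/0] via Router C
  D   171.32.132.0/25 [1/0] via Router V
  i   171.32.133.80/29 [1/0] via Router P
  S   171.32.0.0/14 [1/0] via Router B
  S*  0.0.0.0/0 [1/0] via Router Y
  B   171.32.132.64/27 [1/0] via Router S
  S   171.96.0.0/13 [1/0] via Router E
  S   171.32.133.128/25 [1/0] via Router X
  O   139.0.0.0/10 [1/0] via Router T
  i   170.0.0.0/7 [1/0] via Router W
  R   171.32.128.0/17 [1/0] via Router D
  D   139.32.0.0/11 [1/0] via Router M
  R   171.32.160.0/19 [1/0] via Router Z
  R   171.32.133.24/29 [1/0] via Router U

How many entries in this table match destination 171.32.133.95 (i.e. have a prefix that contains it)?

Prefixes containing 171.32.133.95:
  0.0.0.0/0 (default, matches everything)
  170.0.0.0/7 (170.0.0.0 - 171.255.255.255)
  171.32.0.0/14 (171.32.0.0 - 171.35.255.255)
  171.32.128.0/17 (171.32.128.0 - 171.32.255.255)
Total matching entries: 4.

4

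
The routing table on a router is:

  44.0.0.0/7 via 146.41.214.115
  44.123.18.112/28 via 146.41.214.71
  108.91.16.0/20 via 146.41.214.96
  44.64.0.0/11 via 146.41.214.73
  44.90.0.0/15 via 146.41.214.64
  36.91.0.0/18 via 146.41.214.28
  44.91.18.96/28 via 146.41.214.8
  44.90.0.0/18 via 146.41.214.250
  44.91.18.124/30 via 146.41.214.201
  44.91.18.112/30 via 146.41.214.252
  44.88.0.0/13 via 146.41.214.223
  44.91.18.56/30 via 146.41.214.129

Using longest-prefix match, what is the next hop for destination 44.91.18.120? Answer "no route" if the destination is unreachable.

146.41.214.64

Routes whose prefix contains 44.91.18.120:
  44.0.0.0/7 (44.0.0.0 - 45.255.255.255) -> 146.41.214.115
  44.64.0.0/11 (44.64.0.0 - 44.95.255.255) -> 146.41.214.73
  44.88.0.0/13 (44.88.0.0 - 44.95.255.255) -> 146.41.214.223
  44.90.0.0/15 (44.90.0.0 - 44.91.255.255) -> 146.41.214.64
More-specific entries that do NOT match:
  44.91.18.124/30 (44.91.18.124 - 44.91.18.127) does not contain 44.91.18.120
  44.91.18.112/30 (44.91.18.112 - 44.91.18.115) does not contain 44.91.18.120
  44.91.18.56/30 (44.91.18.56 - 44.91.18.59) does not contain 44.91.18.120
  44.123.18.112/28 (44.123.18.112 - 44.123.18.127) does not contain 44.91.18.120
  44.91.18.96/28 (44.91.18.96 - 44.91.18.111) does not contain 44.91.18.120
  108.91.16.0/20 (108.91.16.0 - 108.91.31.255) does not contain 44.91.18.120
  36.91.0.0/18 (36.91.0.0 - 36.91.63.255) does not contain 44.91.18.120
  44.90.0.0/18 (44.90.0.0 - 44.90.63.255) does not contain 44.91.18.120
Longest matching prefix is /15 -> next hop 146.41.214.64.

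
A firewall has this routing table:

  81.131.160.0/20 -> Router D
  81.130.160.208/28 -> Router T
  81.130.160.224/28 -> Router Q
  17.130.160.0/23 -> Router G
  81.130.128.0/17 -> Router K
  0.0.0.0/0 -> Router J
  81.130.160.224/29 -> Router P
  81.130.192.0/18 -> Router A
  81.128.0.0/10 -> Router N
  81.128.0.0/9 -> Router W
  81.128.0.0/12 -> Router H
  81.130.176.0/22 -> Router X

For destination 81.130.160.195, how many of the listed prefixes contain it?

5

Prefixes containing 81.130.160.195:
  0.0.0.0/0 (default, matches everything)
  81.128.0.0/9 (81.128.0.0 - 81.255.255.255)
  81.128.0.0/10 (81.128.0.0 - 81.191.255.255)
  81.128.0.0/12 (81.128.0.0 - 81.143.255.255)
  81.130.128.0/17 (81.130.128.0 - 81.130.255.255)
Total matching entries: 5.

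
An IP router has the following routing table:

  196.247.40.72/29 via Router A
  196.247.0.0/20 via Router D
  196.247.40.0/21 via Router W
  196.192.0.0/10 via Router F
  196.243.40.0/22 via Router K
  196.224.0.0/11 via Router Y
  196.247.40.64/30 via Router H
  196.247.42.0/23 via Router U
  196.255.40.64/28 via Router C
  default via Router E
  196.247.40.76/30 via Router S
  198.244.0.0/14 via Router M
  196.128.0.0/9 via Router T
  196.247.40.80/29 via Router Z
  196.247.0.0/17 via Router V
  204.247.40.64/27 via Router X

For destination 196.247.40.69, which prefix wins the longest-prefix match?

Entries matching 196.247.40.69:
  0.0.0.0/0 (default, matches everything)
  196.128.0.0/9 (196.128.0.0 - 196.255.255.255)
  196.192.0.0/10 (196.192.0.0 - 196.255.255.255)
  196.224.0.0/11 (196.224.0.0 - 196.255.255.255)
  196.247.0.0/17 (196.247.0.0 - 196.247.127.255)
  196.247.40.0/21 (196.247.40.0 - 196.247.47.255)
Most specific is 196.247.40.0/21.

196.247.40.0/21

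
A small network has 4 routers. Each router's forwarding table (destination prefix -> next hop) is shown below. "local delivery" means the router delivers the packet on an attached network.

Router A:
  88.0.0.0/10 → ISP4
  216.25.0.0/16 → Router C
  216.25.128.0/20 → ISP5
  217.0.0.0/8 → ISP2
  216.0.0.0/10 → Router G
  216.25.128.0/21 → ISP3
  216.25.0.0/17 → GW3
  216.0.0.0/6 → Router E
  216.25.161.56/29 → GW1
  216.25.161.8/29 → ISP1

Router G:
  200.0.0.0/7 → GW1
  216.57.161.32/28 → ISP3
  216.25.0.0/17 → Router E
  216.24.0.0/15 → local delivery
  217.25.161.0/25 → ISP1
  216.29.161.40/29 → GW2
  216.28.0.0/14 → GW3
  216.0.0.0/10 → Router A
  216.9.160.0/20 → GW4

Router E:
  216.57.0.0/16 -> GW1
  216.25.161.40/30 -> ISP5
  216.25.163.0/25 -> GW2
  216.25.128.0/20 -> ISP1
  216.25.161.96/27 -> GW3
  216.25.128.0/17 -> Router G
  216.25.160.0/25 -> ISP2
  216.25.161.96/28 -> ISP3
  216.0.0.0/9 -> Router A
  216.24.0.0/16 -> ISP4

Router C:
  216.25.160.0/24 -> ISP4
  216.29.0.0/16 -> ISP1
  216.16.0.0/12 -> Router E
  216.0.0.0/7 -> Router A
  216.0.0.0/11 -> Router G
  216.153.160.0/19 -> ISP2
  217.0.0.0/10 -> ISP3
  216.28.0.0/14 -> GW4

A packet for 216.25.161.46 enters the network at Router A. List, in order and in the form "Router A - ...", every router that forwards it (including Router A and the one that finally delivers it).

Router A - Router C - Router E - Router G

At Router A: longest match for 216.25.161.46 is 216.25.0.0/16 -> Router C
At Router C: longest match for 216.25.161.46 is 216.16.0.0/12 -> Router E
At Router E: longest match for 216.25.161.46 is 216.25.128.0/17 -> Router G
At Router G: longest match for 216.25.161.46 is 216.24.0.0/15 -> local delivery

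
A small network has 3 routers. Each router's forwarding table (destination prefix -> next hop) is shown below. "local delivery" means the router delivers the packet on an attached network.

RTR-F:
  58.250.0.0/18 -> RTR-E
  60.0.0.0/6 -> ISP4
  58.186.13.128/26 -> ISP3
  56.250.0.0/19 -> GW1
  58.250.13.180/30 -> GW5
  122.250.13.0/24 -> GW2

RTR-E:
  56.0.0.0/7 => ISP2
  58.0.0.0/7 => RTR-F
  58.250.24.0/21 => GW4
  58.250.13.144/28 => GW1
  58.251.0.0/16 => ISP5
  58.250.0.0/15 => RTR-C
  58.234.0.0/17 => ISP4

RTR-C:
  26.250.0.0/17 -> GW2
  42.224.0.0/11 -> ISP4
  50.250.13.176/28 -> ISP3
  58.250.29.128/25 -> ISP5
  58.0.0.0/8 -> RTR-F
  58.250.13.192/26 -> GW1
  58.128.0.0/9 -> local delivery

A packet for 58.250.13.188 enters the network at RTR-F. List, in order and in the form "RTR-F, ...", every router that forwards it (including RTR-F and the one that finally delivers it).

RTR-F, RTR-E, RTR-C

At RTR-F: longest match for 58.250.13.188 is 58.250.0.0/18 -> RTR-E
At RTR-E: longest match for 58.250.13.188 is 58.250.0.0/15 -> RTR-C
At RTR-C: longest match for 58.250.13.188 is 58.128.0.0/9 -> local delivery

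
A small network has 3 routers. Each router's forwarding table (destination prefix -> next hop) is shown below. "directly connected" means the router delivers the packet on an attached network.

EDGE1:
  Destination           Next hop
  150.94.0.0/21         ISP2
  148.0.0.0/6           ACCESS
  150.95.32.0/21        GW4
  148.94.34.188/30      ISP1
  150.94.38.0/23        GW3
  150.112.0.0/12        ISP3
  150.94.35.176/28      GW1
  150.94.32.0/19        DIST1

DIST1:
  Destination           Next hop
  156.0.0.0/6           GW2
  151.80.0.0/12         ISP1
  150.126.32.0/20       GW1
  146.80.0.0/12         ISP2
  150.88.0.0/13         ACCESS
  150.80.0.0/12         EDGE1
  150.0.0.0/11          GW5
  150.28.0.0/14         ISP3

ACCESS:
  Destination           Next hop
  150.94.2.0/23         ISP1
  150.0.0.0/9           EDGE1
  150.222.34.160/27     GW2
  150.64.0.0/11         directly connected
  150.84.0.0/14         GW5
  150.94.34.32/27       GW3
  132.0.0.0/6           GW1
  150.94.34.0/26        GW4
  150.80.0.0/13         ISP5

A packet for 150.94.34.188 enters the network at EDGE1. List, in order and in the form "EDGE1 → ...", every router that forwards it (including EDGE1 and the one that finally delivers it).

EDGE1 → DIST1 → ACCESS

At EDGE1: longest match for 150.94.34.188 is 150.94.32.0/19 -> DIST1
At DIST1: longest match for 150.94.34.188 is 150.88.0.0/13 -> ACCESS
At ACCESS: longest match for 150.94.34.188 is 150.64.0.0/11 -> directly connected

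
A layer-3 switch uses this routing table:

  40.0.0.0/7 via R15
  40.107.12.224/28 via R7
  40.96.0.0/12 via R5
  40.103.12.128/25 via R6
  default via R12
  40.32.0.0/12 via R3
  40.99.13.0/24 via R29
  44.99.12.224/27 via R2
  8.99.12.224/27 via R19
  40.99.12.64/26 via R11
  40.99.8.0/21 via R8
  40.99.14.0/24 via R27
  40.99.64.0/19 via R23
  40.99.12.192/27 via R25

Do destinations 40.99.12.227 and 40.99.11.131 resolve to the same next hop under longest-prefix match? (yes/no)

yes

40.99.12.227: longest match 40.99.8.0/21 -> R8
40.99.11.131: longest match 40.99.8.0/21 -> R8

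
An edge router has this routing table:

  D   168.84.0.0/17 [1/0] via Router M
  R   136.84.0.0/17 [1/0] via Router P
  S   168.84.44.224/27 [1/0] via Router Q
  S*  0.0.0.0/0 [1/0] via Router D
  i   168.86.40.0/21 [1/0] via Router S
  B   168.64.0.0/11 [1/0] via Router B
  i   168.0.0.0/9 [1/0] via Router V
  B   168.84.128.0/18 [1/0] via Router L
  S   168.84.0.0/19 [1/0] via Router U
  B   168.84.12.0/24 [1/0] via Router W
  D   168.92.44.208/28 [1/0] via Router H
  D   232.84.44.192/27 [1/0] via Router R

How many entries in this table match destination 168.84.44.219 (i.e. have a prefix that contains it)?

4

Prefixes containing 168.84.44.219:
  0.0.0.0/0 (default, matches everything)
  168.0.0.0/9 (168.0.0.0 - 168.127.255.255)
  168.64.0.0/11 (168.64.0.0 - 168.95.255.255)
  168.84.0.0/17 (168.84.0.0 - 168.84.127.255)
Total matching entries: 4.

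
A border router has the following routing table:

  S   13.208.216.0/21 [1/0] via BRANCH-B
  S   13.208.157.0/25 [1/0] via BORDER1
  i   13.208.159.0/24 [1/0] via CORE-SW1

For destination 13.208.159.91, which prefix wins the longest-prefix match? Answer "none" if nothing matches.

13.208.159.0/24

Entries matching 13.208.159.91:
  13.208.159.0/24 (13.208.159.0 - 13.208.159.255)
Most specific is 13.208.159.0/24.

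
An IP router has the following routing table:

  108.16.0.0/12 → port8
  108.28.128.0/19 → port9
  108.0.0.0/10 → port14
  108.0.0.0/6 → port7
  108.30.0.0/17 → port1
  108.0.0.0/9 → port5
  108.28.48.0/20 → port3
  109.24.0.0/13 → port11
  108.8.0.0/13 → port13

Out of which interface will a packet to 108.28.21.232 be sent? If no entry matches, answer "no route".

Routes whose prefix contains 108.28.21.232:
  108.0.0.0/6 (108.0.0.0 - 111.255.255.255) -> port7
  108.0.0.0/9 (108.0.0.0 - 108.127.255.255) -> port5
  108.0.0.0/10 (108.0.0.0 - 108.63.255.255) -> port14
  108.16.0.0/12 (108.16.0.0 - 108.31.255.255) -> port8
More-specific entries that do NOT match:
  108.28.48.0/20 (108.28.48.0 - 108.28.63.255) does not contain 108.28.21.232
  108.28.128.0/19 (108.28.128.0 - 108.28.159.255) does not contain 108.28.21.232
  108.30.0.0/17 (108.30.0.0 - 108.30.127.255) does not contain 108.28.21.232
  109.24.0.0/13 (109.24.0.0 - 109.31.255.255) does not contain 108.28.21.232
  108.8.0.0/13 (108.8.0.0 - 108.15.255.255) does not contain 108.28.21.232
Longest matching prefix is /12 -> interface port8.

port8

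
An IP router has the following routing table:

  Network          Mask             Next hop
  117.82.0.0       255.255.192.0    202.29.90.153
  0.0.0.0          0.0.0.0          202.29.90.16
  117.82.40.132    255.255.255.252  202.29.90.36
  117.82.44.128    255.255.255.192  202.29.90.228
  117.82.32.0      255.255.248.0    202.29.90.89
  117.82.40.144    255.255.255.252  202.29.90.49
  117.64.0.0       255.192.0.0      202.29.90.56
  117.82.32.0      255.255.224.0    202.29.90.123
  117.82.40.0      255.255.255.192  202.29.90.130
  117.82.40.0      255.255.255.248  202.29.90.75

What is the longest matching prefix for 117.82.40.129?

Entries matching 117.82.40.129:
  0.0.0.0/0 (default, matches everything)
  117.64.0.0/10 (117.64.0.0 - 117.127.255.255)
  117.82.0.0/18 (117.82.0.0 - 117.82.63.255)
  117.82.32.0/19 (117.82.32.0 - 117.82.63.255)
Most specific is 117.82.32.0/19.

117.82.32.0/19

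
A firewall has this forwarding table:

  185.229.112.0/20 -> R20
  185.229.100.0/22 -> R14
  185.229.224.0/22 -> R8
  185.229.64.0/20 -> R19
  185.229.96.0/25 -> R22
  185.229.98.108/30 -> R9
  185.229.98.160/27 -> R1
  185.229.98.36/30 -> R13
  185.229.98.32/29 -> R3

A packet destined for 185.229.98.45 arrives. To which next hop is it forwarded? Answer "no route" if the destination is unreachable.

no route

No entry's prefix contains 185.229.98.45; there is no default route.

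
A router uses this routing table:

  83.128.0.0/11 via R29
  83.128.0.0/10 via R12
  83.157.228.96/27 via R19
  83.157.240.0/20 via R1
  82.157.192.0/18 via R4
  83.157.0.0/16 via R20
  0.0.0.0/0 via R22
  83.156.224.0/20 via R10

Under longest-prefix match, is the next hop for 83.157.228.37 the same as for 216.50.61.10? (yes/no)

no

83.157.228.37: longest match 83.157.0.0/16 -> R20
216.50.61.10: longest match 0.0.0.0/0 -> R22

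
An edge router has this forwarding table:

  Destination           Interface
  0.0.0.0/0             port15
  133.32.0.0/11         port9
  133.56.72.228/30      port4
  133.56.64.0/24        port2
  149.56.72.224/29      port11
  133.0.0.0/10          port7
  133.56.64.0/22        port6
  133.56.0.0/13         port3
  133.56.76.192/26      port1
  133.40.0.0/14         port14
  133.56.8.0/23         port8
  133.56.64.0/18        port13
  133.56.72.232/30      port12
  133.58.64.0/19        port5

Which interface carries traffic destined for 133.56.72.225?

port13

Routes whose prefix contains 133.56.72.225:
  0.0.0.0/0 (default, matches everything) -> port15
  133.0.0.0/10 (133.0.0.0 - 133.63.255.255) -> port7
  133.32.0.0/11 (133.32.0.0 - 133.63.255.255) -> port9
  133.56.0.0/13 (133.56.0.0 - 133.63.255.255) -> port3
  133.56.64.0/18 (133.56.64.0 - 133.56.127.255) -> port13
More-specific entries that do NOT match:
  133.56.72.228/30 (133.56.72.228 - 133.56.72.231) does not contain 133.56.72.225
  133.56.72.232/30 (133.56.72.232 - 133.56.72.235) does not contain 133.56.72.225
  149.56.72.224/29 (149.56.72.224 - 149.56.72.231) does not contain 133.56.72.225
  133.56.76.192/26 (133.56.76.192 - 133.56.76.255) does not contain 133.56.72.225
  133.56.64.0/24 (133.56.64.0 - 133.56.64.255) does not contain 133.56.72.225
  133.56.8.0/23 (133.56.8.0 - 133.56.9.255) does not contain 133.56.72.225
  133.56.64.0/22 (133.56.64.0 - 133.56.67.255) does not contain 133.56.72.225
  133.58.64.0/19 (133.58.64.0 - 133.58.95.255) does not contain 133.56.72.225
Longest matching prefix is /18 -> interface port13.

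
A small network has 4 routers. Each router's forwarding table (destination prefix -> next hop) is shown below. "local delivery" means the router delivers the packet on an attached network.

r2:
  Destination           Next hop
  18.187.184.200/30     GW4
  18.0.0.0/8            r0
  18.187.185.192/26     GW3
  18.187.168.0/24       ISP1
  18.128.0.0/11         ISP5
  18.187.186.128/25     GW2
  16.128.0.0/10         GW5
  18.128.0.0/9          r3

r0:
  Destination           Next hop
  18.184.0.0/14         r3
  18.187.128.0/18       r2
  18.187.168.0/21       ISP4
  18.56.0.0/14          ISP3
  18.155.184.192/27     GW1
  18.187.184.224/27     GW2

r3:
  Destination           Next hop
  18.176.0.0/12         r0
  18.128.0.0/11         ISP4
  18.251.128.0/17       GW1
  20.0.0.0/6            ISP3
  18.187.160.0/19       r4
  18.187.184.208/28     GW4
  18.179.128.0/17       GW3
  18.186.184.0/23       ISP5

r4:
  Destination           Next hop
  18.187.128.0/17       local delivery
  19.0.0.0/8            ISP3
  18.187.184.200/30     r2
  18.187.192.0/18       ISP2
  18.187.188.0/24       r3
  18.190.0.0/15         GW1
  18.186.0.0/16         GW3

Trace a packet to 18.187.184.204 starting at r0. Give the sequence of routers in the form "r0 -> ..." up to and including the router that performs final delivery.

At r0: longest match for 18.187.184.204 is 18.187.128.0/18 -> r2
At r2: longest match for 18.187.184.204 is 18.128.0.0/9 -> r3
At r3: longest match for 18.187.184.204 is 18.187.160.0/19 -> r4
At r4: longest match for 18.187.184.204 is 18.187.128.0/17 -> local delivery

r0 -> r2 -> r3 -> r4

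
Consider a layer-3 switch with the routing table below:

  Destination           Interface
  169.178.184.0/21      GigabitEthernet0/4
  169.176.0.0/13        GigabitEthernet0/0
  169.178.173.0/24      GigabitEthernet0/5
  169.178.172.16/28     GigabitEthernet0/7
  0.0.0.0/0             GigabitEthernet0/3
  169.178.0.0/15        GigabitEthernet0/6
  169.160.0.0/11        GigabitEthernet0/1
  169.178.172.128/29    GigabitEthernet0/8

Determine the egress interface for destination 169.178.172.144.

Routes whose prefix contains 169.178.172.144:
  0.0.0.0/0 (default, matches everything) -> GigabitEthernet0/3
  169.160.0.0/11 (169.160.0.0 - 169.191.255.255) -> GigabitEthernet0/1
  169.176.0.0/13 (169.176.0.0 - 169.183.255.255) -> GigabitEthernet0/0
  169.178.0.0/15 (169.178.0.0 - 169.179.255.255) -> GigabitEthernet0/6
More-specific entries that do NOT match:
  169.178.172.128/29 (169.178.172.128 - 169.178.172.135) does not contain 169.178.172.144
  169.178.172.16/28 (169.178.172.16 - 169.178.172.31) does not contain 169.178.172.144
  169.178.173.0/24 (169.178.173.0 - 169.178.173.255) does not contain 169.178.172.144
  169.178.184.0/21 (169.178.184.0 - 169.178.191.255) does not contain 169.178.172.144
Longest matching prefix is /15 -> interface GigabitEthernet0/6.

GigabitEthernet0/6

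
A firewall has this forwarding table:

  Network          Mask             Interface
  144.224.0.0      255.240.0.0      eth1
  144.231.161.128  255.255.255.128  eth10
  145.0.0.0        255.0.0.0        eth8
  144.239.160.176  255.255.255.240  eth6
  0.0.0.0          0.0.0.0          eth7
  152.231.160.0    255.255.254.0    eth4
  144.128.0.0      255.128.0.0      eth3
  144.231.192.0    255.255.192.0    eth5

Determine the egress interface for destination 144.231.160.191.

eth1

Routes whose prefix contains 144.231.160.191:
  0.0.0.0/0 (default, matches everything) -> eth7
  144.128.0.0/9 (144.128.0.0 - 144.255.255.255) -> eth3
  144.224.0.0/12 (144.224.0.0 - 144.239.255.255) -> eth1
More-specific entries that do NOT match:
  144.239.160.176/28 (144.239.160.176 - 144.239.160.191) does not contain 144.231.160.191
  144.231.161.128/25 (144.231.161.128 - 144.231.161.255) does not contain 144.231.160.191
  152.231.160.0/23 (152.231.160.0 - 152.231.161.255) does not contain 144.231.160.191
  144.231.192.0/18 (144.231.192.0 - 144.231.255.255) does not contain 144.231.160.191
Longest matching prefix is /12 -> interface eth1.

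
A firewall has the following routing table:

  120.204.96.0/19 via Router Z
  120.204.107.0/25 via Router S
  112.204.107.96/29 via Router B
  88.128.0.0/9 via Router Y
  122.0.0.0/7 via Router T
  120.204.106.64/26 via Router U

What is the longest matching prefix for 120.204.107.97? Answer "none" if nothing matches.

Entries matching 120.204.107.97:
  120.204.96.0/19 (120.204.96.0 - 120.204.127.255)
  120.204.107.0/25 (120.204.107.0 - 120.204.107.127)
Most specific is 120.204.107.0/25.

120.204.107.0/25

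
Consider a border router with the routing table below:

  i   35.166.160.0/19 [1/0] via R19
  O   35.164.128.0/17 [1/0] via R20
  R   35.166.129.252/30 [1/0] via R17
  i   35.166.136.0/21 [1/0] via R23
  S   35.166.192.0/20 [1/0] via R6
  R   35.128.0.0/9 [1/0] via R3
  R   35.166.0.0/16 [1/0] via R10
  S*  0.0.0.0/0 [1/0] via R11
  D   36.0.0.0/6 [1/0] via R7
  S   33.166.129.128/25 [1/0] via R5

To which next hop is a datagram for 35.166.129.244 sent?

Routes whose prefix contains 35.166.129.244:
  0.0.0.0/0 (default, matches everything) -> R11
  35.128.0.0/9 (35.128.0.0 - 35.255.255.255) -> R3
  35.166.0.0/16 (35.166.0.0 - 35.166.255.255) -> R10
More-specific entries that do NOT match:
  35.166.129.252/30 (35.166.129.252 - 35.166.129.255) does not contain 35.166.129.244
  33.166.129.128/25 (33.166.129.128 - 33.166.129.255) does not contain 35.166.129.244
  35.166.136.0/21 (35.166.136.0 - 35.166.143.255) does not contain 35.166.129.244
  35.166.192.0/20 (35.166.192.0 - 35.166.207.255) does not contain 35.166.129.244
  35.166.160.0/19 (35.166.160.0 - 35.166.191.255) does not contain 35.166.129.244
  35.164.128.0/17 (35.164.128.0 - 35.164.255.255) does not contain 35.166.129.244
Longest matching prefix is /16 -> next hop R10.

R10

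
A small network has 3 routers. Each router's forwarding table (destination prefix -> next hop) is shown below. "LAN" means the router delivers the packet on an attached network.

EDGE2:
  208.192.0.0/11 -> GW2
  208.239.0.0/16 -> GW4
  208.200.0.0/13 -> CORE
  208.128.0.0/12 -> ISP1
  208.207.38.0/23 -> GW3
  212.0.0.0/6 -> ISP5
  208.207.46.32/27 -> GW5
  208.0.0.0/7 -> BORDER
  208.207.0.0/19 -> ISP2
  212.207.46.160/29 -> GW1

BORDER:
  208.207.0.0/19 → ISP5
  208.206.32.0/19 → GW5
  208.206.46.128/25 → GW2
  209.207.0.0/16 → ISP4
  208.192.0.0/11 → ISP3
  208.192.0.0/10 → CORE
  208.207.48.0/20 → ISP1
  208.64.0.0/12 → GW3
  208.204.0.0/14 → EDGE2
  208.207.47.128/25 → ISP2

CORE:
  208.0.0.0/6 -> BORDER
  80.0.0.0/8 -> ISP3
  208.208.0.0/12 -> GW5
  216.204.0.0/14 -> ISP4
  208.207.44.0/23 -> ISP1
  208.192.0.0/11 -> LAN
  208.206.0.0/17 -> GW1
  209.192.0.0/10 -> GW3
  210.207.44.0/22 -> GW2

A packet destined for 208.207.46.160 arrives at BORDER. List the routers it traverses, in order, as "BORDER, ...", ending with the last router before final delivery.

BORDER, EDGE2, CORE

At BORDER: longest match for 208.207.46.160 is 208.204.0.0/14 -> EDGE2
At EDGE2: longest match for 208.207.46.160 is 208.200.0.0/13 -> CORE
At CORE: longest match for 208.207.46.160 is 208.192.0.0/11 -> LAN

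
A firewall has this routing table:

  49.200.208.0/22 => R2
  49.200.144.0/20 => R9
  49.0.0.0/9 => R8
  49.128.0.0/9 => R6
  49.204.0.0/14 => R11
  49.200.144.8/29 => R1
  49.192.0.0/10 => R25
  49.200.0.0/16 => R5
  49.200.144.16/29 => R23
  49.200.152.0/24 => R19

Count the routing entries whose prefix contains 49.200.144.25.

Prefixes containing 49.200.144.25:
  49.128.0.0/9 (49.128.0.0 - 49.255.255.255)
  49.192.0.0/10 (49.192.0.0 - 49.255.255.255)
  49.200.0.0/16 (49.200.0.0 - 49.200.255.255)
  49.200.144.0/20 (49.200.144.0 - 49.200.159.255)
Total matching entries: 4.

4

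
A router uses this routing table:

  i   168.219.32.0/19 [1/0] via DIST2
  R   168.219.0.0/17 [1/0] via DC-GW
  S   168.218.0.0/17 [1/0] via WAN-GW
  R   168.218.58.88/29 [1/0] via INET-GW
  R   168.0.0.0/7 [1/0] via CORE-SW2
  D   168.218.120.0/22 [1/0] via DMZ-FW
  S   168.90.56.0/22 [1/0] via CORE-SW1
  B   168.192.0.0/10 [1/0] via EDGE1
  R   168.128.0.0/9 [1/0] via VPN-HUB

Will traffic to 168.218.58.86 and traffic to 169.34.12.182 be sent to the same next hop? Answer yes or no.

168.218.58.86: longest match 168.218.0.0/17 -> WAN-GW
169.34.12.182: longest match 168.0.0.0/7 -> CORE-SW2

no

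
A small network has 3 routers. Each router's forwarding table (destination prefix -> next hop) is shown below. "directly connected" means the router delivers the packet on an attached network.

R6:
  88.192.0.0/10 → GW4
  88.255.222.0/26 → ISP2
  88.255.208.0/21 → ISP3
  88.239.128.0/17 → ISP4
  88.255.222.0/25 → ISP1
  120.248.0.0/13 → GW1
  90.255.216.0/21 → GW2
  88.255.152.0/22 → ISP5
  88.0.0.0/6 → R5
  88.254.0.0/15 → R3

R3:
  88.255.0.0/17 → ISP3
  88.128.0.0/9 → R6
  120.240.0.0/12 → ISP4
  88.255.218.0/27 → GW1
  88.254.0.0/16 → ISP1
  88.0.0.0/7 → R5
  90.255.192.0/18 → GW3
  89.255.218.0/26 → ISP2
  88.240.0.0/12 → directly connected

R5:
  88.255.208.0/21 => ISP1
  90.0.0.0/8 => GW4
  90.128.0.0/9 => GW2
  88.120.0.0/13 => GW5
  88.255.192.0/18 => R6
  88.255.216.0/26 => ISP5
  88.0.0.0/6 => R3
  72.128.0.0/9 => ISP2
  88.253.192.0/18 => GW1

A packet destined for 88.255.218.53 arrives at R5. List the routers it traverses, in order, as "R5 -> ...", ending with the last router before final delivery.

R5 -> R6 -> R3

At R5: longest match for 88.255.218.53 is 88.255.192.0/18 -> R6
At R6: longest match for 88.255.218.53 is 88.254.0.0/15 -> R3
At R3: longest match for 88.255.218.53 is 88.240.0.0/12 -> directly connected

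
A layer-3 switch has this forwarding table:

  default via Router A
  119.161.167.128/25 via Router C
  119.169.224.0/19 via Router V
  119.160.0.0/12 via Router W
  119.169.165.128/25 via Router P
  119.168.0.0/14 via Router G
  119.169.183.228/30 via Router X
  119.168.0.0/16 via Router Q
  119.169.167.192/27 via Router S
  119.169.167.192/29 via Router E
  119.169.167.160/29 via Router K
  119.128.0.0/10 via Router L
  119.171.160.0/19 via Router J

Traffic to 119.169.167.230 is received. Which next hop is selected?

Routes whose prefix contains 119.169.167.230:
  0.0.0.0/0 (default, matches everything) -> Router A
  119.128.0.0/10 (119.128.0.0 - 119.191.255.255) -> Router L
  119.160.0.0/12 (119.160.0.0 - 119.175.255.255) -> Router W
  119.168.0.0/14 (119.168.0.0 - 119.171.255.255) -> Router G
More-specific entries that do NOT match:
  119.169.183.228/30 (119.169.183.228 - 119.169.183.231) does not contain 119.169.167.230
  119.169.167.192/29 (119.169.167.192 - 119.169.167.199) does not contain 119.169.167.230
  119.169.167.160/29 (119.169.167.160 - 119.169.167.167) does not contain 119.169.167.230
  119.169.167.192/27 (119.169.167.192 - 119.169.167.223) does not contain 119.169.167.230
  119.161.167.128/25 (119.161.167.128 - 119.161.167.255) does not contain 119.169.167.230
  119.169.165.128/25 (119.169.165.128 - 119.169.165.255) does not contain 119.169.167.230
  119.169.224.0/19 (119.169.224.0 - 119.169.255.255) does not contain 119.169.167.230
  119.171.160.0/19 (119.171.160.0 - 119.171.191.255) does not contain 119.169.167.230
  119.168.0.0/16 (119.168.0.0 - 119.168.255.255) does not contain 119.169.167.230
Longest matching prefix is /14 -> next hop Router G.

Router G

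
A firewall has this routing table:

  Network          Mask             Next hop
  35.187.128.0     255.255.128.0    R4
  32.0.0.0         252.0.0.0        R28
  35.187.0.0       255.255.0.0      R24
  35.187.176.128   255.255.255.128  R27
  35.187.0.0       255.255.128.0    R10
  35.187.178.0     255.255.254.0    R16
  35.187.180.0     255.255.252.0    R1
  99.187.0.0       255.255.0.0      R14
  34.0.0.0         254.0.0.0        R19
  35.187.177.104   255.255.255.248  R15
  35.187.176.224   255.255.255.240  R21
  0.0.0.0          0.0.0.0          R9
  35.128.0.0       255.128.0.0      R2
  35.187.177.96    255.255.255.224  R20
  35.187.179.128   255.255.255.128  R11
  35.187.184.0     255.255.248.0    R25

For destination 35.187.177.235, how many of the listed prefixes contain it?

Prefixes containing 35.187.177.235:
  0.0.0.0/0 (default, matches everything)
  32.0.0.0/6 (32.0.0.0 - 35.255.255.255)
  34.0.0.0/7 (34.0.0.0 - 35.255.255.255)
  35.128.0.0/9 (35.128.0.0 - 35.255.255.255)
  35.187.0.0/16 (35.187.0.0 - 35.187.255.255)
  35.187.128.0/17 (35.187.128.0 - 35.187.255.255)
Total matching entries: 6.

6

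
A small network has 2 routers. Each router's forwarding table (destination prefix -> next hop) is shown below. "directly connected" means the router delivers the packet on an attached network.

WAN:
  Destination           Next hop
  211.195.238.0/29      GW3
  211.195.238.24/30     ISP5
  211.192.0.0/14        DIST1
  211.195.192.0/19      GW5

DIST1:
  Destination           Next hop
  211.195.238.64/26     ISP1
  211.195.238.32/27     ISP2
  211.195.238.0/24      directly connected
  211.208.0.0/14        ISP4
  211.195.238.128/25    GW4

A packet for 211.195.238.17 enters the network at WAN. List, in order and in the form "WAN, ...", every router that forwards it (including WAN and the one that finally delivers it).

At WAN: longest match for 211.195.238.17 is 211.192.0.0/14 -> DIST1
At DIST1: longest match for 211.195.238.17 is 211.195.238.0/24 -> directly connected

WAN, DIST1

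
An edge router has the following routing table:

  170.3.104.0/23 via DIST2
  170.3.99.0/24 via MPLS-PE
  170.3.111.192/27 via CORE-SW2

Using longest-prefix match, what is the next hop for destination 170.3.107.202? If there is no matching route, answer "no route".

no route

No entry's prefix contains 170.3.107.202; there is no default route.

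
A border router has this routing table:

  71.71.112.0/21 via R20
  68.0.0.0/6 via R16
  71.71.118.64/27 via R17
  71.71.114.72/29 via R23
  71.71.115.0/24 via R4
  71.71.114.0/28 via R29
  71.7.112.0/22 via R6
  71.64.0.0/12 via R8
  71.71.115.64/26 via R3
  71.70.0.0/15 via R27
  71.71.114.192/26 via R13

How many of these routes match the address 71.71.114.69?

4

Prefixes containing 71.71.114.69:
  68.0.0.0/6 (68.0.0.0 - 71.255.255.255)
  71.64.0.0/12 (71.64.0.0 - 71.79.255.255)
  71.70.0.0/15 (71.70.0.0 - 71.71.255.255)
  71.71.112.0/21 (71.71.112.0 - 71.71.119.255)
Total matching entries: 4.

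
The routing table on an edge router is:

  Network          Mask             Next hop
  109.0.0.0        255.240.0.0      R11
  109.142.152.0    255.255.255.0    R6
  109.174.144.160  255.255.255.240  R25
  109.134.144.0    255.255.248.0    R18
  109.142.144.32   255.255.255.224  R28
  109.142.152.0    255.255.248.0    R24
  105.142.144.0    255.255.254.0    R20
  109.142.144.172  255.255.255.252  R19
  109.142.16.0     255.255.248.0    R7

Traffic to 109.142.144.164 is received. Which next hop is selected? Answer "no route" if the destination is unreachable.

No entry's prefix contains 109.142.144.164; there is no default route.

no route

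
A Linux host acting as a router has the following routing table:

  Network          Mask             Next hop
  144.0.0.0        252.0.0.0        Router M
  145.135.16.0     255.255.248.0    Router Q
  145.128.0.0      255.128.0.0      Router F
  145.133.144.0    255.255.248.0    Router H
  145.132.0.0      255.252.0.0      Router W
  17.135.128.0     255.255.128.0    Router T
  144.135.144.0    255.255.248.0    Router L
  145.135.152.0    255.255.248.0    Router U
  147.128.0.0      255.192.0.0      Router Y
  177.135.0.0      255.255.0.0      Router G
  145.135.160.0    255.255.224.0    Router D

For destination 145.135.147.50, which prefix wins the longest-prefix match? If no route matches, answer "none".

145.132.0.0/14

Entries matching 145.135.147.50:
  144.0.0.0/6 (144.0.0.0 - 147.255.255.255)
  145.128.0.0/9 (145.128.0.0 - 145.255.255.255)
  145.132.0.0/14 (145.132.0.0 - 145.135.255.255)
Most specific is 145.132.0.0/14.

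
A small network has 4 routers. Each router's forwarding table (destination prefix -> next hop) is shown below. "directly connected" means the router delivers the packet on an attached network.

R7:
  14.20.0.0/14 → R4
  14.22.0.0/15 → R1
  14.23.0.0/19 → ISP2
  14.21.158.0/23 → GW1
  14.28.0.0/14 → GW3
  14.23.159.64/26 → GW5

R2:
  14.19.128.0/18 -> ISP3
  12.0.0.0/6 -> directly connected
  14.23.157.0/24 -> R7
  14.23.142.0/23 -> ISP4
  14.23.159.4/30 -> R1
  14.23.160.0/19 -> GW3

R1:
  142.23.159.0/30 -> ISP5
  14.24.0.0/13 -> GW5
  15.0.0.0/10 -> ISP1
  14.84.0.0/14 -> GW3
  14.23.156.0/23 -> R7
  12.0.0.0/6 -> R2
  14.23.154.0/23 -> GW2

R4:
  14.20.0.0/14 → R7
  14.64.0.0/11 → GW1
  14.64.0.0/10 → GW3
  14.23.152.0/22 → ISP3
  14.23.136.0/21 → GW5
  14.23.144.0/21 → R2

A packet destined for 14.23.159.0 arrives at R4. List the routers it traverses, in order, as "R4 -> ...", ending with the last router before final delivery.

R4 -> R7 -> R1 -> R2

At R4: longest match for 14.23.159.0 is 14.20.0.0/14 -> R7
At R7: longest match for 14.23.159.0 is 14.22.0.0/15 -> R1
At R1: longest match for 14.23.159.0 is 12.0.0.0/6 -> R2
At R2: longest match for 14.23.159.0 is 12.0.0.0/6 -> directly connected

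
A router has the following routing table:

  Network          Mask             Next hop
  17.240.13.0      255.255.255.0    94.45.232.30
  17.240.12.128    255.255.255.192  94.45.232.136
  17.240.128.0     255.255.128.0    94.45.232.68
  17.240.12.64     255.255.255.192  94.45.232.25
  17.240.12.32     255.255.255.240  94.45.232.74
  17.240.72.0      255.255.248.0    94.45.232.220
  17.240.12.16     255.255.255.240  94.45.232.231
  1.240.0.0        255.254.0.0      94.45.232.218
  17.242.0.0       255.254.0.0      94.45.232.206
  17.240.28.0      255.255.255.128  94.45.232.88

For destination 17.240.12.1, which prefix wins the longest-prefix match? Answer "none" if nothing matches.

17.240.12.1 is outside every listed prefix and there is no default route.

none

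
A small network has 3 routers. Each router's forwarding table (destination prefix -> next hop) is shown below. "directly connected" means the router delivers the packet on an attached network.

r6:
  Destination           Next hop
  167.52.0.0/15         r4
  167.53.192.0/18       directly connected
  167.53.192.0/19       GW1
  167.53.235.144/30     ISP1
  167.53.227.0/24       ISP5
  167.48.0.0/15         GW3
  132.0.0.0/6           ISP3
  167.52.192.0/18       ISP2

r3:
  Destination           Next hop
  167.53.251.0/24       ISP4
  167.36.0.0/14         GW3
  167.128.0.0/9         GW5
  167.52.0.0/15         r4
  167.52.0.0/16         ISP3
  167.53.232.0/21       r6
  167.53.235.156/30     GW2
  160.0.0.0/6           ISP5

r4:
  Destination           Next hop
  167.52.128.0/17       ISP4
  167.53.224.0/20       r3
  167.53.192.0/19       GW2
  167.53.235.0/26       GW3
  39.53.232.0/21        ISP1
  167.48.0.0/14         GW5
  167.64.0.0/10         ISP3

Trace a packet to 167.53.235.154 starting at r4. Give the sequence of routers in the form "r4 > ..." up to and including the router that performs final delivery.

r4 > r3 > r6

At r4: longest match for 167.53.235.154 is 167.53.224.0/20 -> r3
At r3: longest match for 167.53.235.154 is 167.53.232.0/21 -> r6
At r6: longest match for 167.53.235.154 is 167.53.192.0/18 -> directly connected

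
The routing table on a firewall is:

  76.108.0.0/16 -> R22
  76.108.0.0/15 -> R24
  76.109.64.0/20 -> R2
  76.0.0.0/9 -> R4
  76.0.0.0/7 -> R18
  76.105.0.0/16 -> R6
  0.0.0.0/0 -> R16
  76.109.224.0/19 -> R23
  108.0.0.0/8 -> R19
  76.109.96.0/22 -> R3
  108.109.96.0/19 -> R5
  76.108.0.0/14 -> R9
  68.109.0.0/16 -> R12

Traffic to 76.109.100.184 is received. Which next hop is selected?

R24

Routes whose prefix contains 76.109.100.184:
  0.0.0.0/0 (default, matches everything) -> R16
  76.0.0.0/7 (76.0.0.0 - 77.255.255.255) -> R18
  76.0.0.0/9 (76.0.0.0 - 76.127.255.255) -> R4
  76.108.0.0/14 (76.108.0.0 - 76.111.255.255) -> R9
  76.108.0.0/15 (76.108.0.0 - 76.109.255.255) -> R24
More-specific entries that do NOT match:
  76.109.96.0/22 (76.109.96.0 - 76.109.99.255) does not contain 76.109.100.184
  76.109.64.0/20 (76.109.64.0 - 76.109.79.255) does not contain 76.109.100.184
  76.109.224.0/19 (76.109.224.0 - 76.109.255.255) does not contain 76.109.100.184
  108.109.96.0/19 (108.109.96.0 - 108.109.127.255) does not contain 76.109.100.184
  76.108.0.0/16 (76.108.0.0 - 76.108.255.255) does not contain 76.109.100.184
  76.105.0.0/16 (76.105.0.0 - 76.105.255.255) does not contain 76.109.100.184
  68.109.0.0/16 (68.109.0.0 - 68.109.255.255) does not contain 76.109.100.184
Longest matching prefix is /15 -> next hop R24.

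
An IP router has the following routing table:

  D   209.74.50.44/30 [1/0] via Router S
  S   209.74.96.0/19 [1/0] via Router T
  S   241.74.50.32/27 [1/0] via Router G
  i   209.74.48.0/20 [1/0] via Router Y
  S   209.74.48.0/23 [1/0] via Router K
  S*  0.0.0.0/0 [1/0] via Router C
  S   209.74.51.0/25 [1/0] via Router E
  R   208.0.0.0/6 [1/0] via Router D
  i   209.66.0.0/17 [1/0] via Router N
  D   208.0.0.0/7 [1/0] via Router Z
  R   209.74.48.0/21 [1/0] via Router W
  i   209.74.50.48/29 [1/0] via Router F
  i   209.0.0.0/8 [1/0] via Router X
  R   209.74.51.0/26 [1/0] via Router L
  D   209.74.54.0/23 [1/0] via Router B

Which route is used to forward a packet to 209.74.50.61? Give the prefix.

Entries matching 209.74.50.61:
  0.0.0.0/0 (default, matches everything)
  208.0.0.0/6 (208.0.0.0 - 211.255.255.255)
  208.0.0.0/7 (208.0.0.0 - 209.255.255.255)
  209.0.0.0/8 (209.0.0.0 - 209.255.255.255)
  209.74.48.0/20 (209.74.48.0 - 209.74.63.255)
  209.74.48.0/21 (209.74.48.0 - 209.74.55.255)
Most specific is 209.74.48.0/21.

209.74.48.0/21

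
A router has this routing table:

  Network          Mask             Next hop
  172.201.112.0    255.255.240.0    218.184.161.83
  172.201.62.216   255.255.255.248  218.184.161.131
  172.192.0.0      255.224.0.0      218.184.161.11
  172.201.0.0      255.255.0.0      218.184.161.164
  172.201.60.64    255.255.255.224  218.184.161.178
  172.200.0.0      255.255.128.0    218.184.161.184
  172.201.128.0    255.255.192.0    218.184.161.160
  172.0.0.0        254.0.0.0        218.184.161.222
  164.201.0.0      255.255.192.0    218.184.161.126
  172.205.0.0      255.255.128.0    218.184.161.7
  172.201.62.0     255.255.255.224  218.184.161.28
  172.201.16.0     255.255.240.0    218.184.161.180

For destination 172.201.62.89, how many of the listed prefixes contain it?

Prefixes containing 172.201.62.89:
  172.0.0.0/7 (172.0.0.0 - 173.255.255.255)
  172.192.0.0/11 (172.192.0.0 - 172.223.255.255)
  172.201.0.0/16 (172.201.0.0 - 172.201.255.255)
Total matching entries: 3.

3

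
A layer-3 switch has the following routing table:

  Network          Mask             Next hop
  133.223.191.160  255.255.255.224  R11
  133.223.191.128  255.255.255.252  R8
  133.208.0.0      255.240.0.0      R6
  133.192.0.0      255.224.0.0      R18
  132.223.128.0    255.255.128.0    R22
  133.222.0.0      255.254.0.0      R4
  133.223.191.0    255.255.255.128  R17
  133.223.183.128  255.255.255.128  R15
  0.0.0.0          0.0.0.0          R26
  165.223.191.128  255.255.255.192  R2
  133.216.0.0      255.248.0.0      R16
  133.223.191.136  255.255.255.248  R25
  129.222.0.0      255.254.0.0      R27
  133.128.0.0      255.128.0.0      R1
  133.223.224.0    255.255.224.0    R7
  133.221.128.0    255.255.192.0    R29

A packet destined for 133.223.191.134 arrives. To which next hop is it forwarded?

Routes whose prefix contains 133.223.191.134:
  0.0.0.0/0 (default, matches everything) -> R26
  133.128.0.0/9 (133.128.0.0 - 133.255.255.255) -> R1
  133.192.0.0/11 (133.192.0.0 - 133.223.255.255) -> R18
  133.208.0.0/12 (133.208.0.0 - 133.223.255.255) -> R6
  133.216.0.0/13 (133.216.0.0 - 133.223.255.255) -> R16
  133.222.0.0/15 (133.222.0.0 - 133.223.255.255) -> R4
More-specific entries that do NOT match:
  133.223.191.128/30 (133.223.191.128 - 133.223.191.131) does not contain 133.223.191.134
  133.223.191.136/29 (133.223.191.136 - 133.223.191.143) does not contain 133.223.191.134
  133.223.191.160/27 (133.223.191.160 - 133.223.191.191) does not contain 133.223.191.134
  165.223.191.128/26 (165.223.191.128 - 165.223.191.191) does not contain 133.223.191.134
  133.223.191.0/25 (133.223.191.0 - 133.223.191.127) does not contain 133.223.191.134
  133.223.183.128/25 (133.223.183.128 - 133.223.183.255) does not contain 133.223.191.134
  133.223.224.0/19 (133.223.224.0 - 133.223.255.255) does not contain 133.223.191.134
  133.221.128.0/18 (133.221.128.0 - 133.221.191.255) does not contain 133.223.191.134
  132.223.128.0/17 (132.223.128.0 - 132.223.255.255) does not contain 133.223.191.134
Longest matching prefix is /15 -> next hop R4.

R4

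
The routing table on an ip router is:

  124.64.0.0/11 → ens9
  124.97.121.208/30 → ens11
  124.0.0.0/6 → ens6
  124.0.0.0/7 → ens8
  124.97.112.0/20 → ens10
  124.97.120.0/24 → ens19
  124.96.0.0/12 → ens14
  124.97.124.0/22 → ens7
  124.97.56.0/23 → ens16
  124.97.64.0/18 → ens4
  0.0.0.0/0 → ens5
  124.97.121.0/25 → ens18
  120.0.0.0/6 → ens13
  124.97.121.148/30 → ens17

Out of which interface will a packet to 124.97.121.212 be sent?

Routes whose prefix contains 124.97.121.212:
  0.0.0.0/0 (default, matches everything) -> ens5
  124.0.0.0/6 (124.0.0.0 - 127.255.255.255) -> ens6
  124.0.0.0/7 (124.0.0.0 - 125.255.255.255) -> ens8
  124.96.0.0/12 (124.96.0.0 - 124.111.255.255) -> ens14
  124.97.64.0/18 (124.97.64.0 - 124.97.127.255) -> ens4
  124.97.112.0/20 (124.97.112.0 - 124.97.127.255) -> ens10
More-specific entries that do NOT match:
  124.97.121.208/30 (124.97.121.208 - 124.97.121.211) does not contain 124.97.121.212
  124.97.121.148/30 (124.97.121.148 - 124.97.121.151) does not contain 124.97.121.212
  124.97.121.0/25 (124.97.121.0 - 124.97.121.127) does not contain 124.97.121.212
  124.97.120.0/24 (124.97.120.0 - 124.97.120.255) does not contain 124.97.121.212
  124.97.56.0/23 (124.97.56.0 - 124.97.57.255) does not contain 124.97.121.212
  124.97.124.0/22 (124.97.124.0 - 124.97.127.255) does not contain 124.97.121.212
Longest matching prefix is /20 -> interface ens10.

ens10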